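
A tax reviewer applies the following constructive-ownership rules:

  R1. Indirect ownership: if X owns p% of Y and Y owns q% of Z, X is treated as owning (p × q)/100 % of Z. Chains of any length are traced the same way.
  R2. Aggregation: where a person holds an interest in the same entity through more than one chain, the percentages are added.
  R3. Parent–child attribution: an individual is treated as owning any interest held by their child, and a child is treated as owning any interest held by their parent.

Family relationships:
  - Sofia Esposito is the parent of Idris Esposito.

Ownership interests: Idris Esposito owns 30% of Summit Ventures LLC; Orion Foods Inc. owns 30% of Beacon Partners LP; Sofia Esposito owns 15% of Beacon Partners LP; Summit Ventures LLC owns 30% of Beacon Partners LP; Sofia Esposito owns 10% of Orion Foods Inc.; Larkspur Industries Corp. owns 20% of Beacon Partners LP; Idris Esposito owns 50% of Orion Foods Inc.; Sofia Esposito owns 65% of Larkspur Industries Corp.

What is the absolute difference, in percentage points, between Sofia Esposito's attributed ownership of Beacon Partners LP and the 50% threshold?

By parent–child attribution (R3), Sofia Esposito is treated as also owning Idris Esposito's interest in Orion Foods Inc, giving 10% + 50% = 60%.
By parent–child attribution (R3), Sofia Esposito is treated as owning Idris Esposito's 30% interest in Summit Ventures LLC.
Chain via Orion Foods Inc. (R1): 60% × 30% = 18% of Beacon Partners LP.
Chain via Larkspur Industries Corp. (R1): 65% × 20% = 13% of Beacon Partners LP.
Direct interest in Beacon Partners LP: 15%.
Chain via Summit Ventures LLC (R1): 30% × 30% = 9% of Beacon Partners LP.
Aggregating (R2): 18% + 13% + 15% + 9% = 55%.
55% exceeds the 50% threshold by 5 percentage points.

5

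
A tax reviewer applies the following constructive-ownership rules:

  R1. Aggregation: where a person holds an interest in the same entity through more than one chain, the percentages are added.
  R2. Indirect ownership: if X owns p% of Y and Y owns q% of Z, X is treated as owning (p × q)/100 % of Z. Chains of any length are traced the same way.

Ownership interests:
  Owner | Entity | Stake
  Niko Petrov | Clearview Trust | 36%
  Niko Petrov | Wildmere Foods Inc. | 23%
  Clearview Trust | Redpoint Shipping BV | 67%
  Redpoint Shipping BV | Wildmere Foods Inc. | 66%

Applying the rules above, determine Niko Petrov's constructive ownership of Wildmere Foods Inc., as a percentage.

Chain via Clearview Trust → Redpoint Shipping BV (R2): 36% × 67% × 66% = 15.9192% of Wildmere Foods Inc.
Direct interest in Wildmere Foods Inc: 23%.
Aggregating (R1): 15.9192% + 23% = 38.9192%.

38.9192%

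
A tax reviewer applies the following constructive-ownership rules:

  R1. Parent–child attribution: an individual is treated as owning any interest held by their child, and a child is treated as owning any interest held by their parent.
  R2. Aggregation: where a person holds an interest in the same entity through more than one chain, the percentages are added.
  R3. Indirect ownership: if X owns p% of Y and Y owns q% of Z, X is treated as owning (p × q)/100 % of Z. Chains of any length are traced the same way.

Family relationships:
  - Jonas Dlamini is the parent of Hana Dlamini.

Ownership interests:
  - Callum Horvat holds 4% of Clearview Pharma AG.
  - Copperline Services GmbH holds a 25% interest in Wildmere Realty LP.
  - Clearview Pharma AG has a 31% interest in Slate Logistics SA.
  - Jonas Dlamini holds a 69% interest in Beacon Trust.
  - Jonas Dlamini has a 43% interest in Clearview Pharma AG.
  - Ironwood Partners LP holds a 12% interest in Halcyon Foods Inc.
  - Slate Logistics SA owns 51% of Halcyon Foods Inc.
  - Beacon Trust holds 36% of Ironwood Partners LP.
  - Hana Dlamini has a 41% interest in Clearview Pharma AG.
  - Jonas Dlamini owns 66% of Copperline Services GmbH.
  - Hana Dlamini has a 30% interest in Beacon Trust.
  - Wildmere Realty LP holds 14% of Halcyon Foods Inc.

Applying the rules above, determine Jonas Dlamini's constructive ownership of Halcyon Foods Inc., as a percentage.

19.8672%

By parent–child attribution (R1), Jonas Dlamini is treated as also owning Hana Dlamini's interest in Clearview Pharma AG, giving 43% + 41% = 84%.
By parent–child attribution (R1), Jonas Dlamini is treated as also owning Hana Dlamini's interest in Beacon Trust, giving 69% + 30% = 99%.
Chain via Copperline Services GmbH → Wildmere Realty LP (R3): 66% × 25% × 14% = 2.31% of Halcyon Foods Inc.
Chain via Clearview Pharma AG → Slate Logistics SA (R3): 84% × 31% × 51% = 13.2804% of Halcyon Foods Inc.
Chain via Beacon Trust → Ironwood Partners LP (R3): 99% × 36% × 12% = 4.2768% of Halcyon Foods Inc.
Aggregating (R2): 2.31% + 13.2804% + 4.2768% = 19.8672%.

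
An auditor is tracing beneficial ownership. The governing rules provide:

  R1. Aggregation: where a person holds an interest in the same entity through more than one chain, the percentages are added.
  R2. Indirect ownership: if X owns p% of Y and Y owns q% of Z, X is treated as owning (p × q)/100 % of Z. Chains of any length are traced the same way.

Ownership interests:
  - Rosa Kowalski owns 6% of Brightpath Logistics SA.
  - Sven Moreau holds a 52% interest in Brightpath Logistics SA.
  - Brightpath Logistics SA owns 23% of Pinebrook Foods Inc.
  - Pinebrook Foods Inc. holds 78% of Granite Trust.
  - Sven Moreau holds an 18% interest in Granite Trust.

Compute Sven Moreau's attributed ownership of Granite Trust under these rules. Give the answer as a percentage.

27.3288%

Chain via Brightpath Logistics SA → Pinebrook Foods Inc. (R2): 52% × 23% × 78% = 9.3288% of Granite Trust.
Direct interest in Granite Trust: 18%.
Aggregating (R1): 9.3288% + 18% = 27.3288%.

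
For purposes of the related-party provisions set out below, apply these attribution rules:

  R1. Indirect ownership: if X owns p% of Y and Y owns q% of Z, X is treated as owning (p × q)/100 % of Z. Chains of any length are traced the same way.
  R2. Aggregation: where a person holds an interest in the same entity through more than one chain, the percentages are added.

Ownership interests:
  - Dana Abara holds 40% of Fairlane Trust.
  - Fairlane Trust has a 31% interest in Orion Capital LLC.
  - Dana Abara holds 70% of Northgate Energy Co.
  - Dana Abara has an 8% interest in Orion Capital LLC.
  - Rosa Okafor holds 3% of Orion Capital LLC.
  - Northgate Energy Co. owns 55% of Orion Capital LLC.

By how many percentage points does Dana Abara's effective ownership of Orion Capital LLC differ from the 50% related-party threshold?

Chain via Fairlane Trust (R1): 40% × 31% = 12.4% of Orion Capital LLC.
Chain via Northgate Energy Co. (R1): 70% × 55% = 38.5% of Orion Capital LLC.
Direct interest in Orion Capital LLC: 8%.
Aggregating (R2): 12.4% + 38.5% + 8% = 58.9%.
58.9% exceeds the 50% threshold by 8.9 percentage points.

8.9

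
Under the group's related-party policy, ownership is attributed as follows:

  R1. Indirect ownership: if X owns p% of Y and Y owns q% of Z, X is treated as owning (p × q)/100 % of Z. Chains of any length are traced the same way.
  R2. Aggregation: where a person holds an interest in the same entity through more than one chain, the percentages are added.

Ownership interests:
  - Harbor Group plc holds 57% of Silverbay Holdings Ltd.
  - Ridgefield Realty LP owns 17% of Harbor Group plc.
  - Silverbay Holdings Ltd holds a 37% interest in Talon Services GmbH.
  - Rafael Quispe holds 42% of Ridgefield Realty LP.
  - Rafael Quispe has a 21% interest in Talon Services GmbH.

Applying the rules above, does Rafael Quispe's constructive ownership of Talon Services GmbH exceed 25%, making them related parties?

Chain via Ridgefield Realty LP → Harbor Group plc → Silverbay Holdings Ltd (R1): 42% × 17% × 57% × 37% = 1.505826% of Talon Services GmbH.
Direct interest in Talon Services GmbH: 21%.
Aggregating (R2): 1.505826% + 21% = 22.505826%.
22.505826% does not exceed the 25% threshold, so Rafael is not a related party to Talon Services GmbH.

No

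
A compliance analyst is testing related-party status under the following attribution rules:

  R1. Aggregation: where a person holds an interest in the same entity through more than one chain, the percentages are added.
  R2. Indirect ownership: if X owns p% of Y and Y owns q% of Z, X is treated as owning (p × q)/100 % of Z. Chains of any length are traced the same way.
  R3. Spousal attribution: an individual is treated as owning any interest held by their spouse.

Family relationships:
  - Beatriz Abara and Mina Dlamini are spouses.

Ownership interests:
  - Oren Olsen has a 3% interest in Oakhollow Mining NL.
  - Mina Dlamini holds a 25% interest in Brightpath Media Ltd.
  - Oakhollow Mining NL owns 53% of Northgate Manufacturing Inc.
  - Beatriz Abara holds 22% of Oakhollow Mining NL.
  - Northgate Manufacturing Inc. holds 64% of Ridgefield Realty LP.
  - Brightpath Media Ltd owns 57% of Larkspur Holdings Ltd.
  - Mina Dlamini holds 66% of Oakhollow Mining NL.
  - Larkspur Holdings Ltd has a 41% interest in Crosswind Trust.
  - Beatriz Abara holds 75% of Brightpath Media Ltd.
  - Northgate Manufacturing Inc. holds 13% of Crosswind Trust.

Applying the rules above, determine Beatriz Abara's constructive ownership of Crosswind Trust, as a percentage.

29.4332%

By spousal attribution (R3), Beatriz Abara is treated as also owning Mina Dlamini's interest in Oakhollow Mining NL, giving 22% + 66% = 88%.
By spousal attribution (R3), Beatriz Abara is treated as also owning Mina Dlamini's interest in Brightpath Media Ltd, giving 75% + 25% = 100%.
Chain via Oakhollow Mining NL → Northgate Manufacturing Inc. (R2): 88% × 53% × 13% = 6.0632% of Crosswind Trust.
Chain via Brightpath Media Ltd → Larkspur Holdings Ltd (R2): 100% × 57% × 41% = 23.37% of Crosswind Trust.
Aggregating (R1): 6.0632% + 23.37% = 29.4332%.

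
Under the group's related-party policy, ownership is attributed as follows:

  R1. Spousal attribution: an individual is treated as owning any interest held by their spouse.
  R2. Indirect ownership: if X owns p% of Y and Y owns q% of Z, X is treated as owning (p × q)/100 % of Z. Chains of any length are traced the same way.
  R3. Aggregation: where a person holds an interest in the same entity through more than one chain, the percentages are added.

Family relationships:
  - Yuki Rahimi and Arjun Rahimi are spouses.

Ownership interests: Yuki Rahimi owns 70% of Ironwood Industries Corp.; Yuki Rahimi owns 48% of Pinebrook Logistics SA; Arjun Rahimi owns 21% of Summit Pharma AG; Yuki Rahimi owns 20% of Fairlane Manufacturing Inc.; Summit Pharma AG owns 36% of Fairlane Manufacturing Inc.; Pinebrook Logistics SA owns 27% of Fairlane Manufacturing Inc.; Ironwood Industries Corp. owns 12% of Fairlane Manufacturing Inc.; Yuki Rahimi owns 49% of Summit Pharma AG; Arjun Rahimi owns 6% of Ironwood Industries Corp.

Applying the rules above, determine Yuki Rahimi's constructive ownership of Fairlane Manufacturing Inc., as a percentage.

67.28%

By spousal attribution (R1), Yuki Rahimi is treated as also owning Arjun Rahimi's interest in Summit Pharma AG, giving 49% + 21% = 70%.
By spousal attribution (R1), Yuki Rahimi is treated as also owning Arjun Rahimi's interest in Ironwood Industries Corp, giving 70% + 6% = 76%.
Chain via Summit Pharma AG (R2): 70% × 36% = 25.2% of Fairlane Manufacturing Inc.
Chain via Pinebrook Logistics SA (R2): 48% × 27% = 12.96% of Fairlane Manufacturing Inc.
Chain via Ironwood Industries Corp. (R2): 76% × 12% = 9.12% of Fairlane Manufacturing Inc.
Direct interest in Fairlane Manufacturing Inc: 20%.
Aggregating (R3): 25.2% + 12.96% + 9.12% + 20% = 67.28%.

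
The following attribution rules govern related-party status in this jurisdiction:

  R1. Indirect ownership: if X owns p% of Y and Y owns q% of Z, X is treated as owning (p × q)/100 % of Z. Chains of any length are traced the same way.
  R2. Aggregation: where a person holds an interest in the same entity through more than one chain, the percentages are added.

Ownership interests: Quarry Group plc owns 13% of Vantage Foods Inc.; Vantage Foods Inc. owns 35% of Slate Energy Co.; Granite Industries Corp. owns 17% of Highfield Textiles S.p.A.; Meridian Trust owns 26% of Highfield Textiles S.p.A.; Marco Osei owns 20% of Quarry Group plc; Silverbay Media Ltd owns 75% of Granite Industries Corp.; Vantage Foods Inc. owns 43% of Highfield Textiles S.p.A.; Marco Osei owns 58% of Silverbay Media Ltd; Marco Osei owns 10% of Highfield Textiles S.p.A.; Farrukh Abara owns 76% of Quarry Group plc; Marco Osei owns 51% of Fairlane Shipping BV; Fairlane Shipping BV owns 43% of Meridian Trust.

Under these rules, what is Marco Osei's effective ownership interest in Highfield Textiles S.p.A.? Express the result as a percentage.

24.2148%

Chain via Silverbay Media Ltd → Granite Industries Corp. (R1): 58% × 75% × 17% = 7.395% of Highfield Textiles S.p.A.
Chain via Quarry Group plc → Vantage Foods Inc. (R1): 20% × 13% × 43% = 1.118% of Highfield Textiles S.p.A.
Chain via Fairlane Shipping BV → Meridian Trust (R1): 51% × 43% × 26% = 5.7018% of Highfield Textiles S.p.A.
Direct interest in Highfield Textiles S.p.A: 10%.
Aggregating (R2): 7.395% + 1.118% + 5.7018% + 10% = 24.2148%.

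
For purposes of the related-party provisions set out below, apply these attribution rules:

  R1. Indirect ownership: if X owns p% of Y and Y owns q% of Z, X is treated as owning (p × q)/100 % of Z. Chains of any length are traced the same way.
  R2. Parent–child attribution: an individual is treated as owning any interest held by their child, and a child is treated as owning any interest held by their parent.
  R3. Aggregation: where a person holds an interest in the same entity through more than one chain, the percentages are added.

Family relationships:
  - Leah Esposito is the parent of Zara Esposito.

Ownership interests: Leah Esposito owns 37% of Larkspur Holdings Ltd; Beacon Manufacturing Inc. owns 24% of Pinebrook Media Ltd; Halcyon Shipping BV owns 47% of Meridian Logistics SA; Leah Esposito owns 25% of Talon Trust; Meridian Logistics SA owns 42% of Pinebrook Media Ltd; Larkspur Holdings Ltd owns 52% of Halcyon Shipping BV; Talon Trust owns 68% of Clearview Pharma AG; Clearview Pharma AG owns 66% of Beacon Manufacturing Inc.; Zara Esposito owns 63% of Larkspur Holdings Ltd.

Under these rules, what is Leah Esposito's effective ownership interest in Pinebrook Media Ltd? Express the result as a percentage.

By parent–child attribution (R2), Leah Esposito is treated as also owning Zara Esposito's interest in Larkspur Holdings Ltd, giving 37% + 63% = 100%.
Chain via Talon Trust → Clearview Pharma AG → Beacon Manufacturing Inc. (R1): 25% × 68% × 66% × 24% = 2.6928% of Pinebrook Media Ltd.
Chain via Larkspur Holdings Ltd → Halcyon Shipping BV → Meridian Logistics SA (R1): 100% × 52% × 47% × 42% = 10.2648% of Pinebrook Media Ltd.
Aggregating (R3): 2.6928% + 10.2648% = 12.9576%.

12.9576%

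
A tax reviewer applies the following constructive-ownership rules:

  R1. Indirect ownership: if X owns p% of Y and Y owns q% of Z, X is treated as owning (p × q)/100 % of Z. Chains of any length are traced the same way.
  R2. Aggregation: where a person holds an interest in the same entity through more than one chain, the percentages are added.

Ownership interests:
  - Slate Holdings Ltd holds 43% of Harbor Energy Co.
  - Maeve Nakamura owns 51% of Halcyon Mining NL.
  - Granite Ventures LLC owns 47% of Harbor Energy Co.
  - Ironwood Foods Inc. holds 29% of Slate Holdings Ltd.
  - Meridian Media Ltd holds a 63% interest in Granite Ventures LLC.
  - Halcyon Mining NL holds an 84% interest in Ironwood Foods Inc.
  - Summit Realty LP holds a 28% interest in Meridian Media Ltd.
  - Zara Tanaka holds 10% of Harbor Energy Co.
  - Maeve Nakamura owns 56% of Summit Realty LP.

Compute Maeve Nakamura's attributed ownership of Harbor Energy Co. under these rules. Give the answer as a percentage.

9.984996%

Chain via Summit Realty LP → Meridian Media Ltd → Granite Ventures LLC (R1): 56% × 28% × 63% × 47% = 4.642848% of Harbor Energy Co.
Chain via Halcyon Mining NL → Ironwood Foods Inc. → Slate Holdings Ltd (R1): 51% × 84% × 29% × 43% = 5.342148% of Harbor Energy Co.
Aggregating (R2): 4.642848% + 5.342148% = 9.984996%.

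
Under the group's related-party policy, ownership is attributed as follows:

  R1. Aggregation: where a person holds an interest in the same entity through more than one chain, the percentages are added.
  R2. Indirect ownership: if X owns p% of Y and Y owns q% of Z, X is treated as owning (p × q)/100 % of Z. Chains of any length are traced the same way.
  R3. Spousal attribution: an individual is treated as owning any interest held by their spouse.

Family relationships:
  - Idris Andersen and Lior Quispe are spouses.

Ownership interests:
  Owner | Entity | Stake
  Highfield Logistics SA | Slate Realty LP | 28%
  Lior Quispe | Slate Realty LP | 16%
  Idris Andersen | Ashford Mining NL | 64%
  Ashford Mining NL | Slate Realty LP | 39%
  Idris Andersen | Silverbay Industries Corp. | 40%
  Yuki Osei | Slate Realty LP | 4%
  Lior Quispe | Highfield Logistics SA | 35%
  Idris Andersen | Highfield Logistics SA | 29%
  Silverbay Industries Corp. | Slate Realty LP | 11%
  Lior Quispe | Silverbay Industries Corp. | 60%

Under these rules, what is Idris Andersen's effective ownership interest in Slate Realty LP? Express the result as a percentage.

69.88%

By spousal attribution (R3), Idris Andersen is treated as also owning Lior Quispe's interest in Highfield Logistics SA, giving 29% + 35% = 64%.
By spousal attribution (R3), Idris Andersen is treated as also owning Lior Quispe's interest in Silverbay Industries Corp, giving 40% + 60% = 100%.
By spousal attribution (R3), Idris Andersen is treated as owning Lior Quispe's 16% interest in Slate Realty LP.
Chain via Highfield Logistics SA (R2): 64% × 28% = 17.92% of Slate Realty LP.
Chain via Ashford Mining NL (R2): 64% × 39% = 24.96% of Slate Realty LP.
Chain via Silverbay Industries Corp. (R2): 100% × 11% = 11% of Slate Realty LP.
Direct interest in Slate Realty LP: 16%.
Aggregating (R1): 17.92% + 24.96% + 11% + 16% = 69.88%.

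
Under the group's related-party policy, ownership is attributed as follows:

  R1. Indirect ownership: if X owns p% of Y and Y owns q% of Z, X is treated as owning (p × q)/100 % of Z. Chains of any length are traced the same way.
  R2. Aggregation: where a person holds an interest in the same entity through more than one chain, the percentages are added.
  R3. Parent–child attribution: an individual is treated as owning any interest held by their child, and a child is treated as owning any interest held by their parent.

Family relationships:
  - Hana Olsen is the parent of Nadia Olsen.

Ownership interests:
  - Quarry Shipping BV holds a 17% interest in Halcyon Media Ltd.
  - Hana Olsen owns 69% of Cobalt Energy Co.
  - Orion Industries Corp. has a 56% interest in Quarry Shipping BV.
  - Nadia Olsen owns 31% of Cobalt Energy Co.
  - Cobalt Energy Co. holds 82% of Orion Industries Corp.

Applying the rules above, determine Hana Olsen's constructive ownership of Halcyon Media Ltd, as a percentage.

7.8064%

By parent–child attribution (R3), Hana Olsen is treated as also owning Nadia Olsen's interest in Cobalt Energy Co, giving 69% + 31% = 100%.
Chain via Cobalt Energy Co. → Orion Industries Corp. → Quarry Shipping BV (R1): 100% × 82% × 56% × 17% = 7.8064% of Halcyon Media Ltd.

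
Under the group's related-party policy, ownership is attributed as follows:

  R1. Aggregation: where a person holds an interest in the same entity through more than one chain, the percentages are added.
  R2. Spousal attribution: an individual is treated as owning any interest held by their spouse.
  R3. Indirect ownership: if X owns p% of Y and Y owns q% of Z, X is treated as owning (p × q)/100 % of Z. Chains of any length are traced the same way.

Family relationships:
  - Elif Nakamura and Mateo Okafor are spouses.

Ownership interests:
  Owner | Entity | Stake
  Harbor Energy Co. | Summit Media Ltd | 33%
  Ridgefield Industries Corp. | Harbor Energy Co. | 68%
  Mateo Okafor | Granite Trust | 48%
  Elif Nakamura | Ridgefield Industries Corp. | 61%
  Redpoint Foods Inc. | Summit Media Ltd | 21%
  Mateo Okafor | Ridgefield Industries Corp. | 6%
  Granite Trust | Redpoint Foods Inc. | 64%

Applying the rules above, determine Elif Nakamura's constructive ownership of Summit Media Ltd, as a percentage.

21.486%

By spousal attribution (R2), Elif Nakamura is treated as also owning Mateo Okafor's interest in Ridgefield Industries Corp, giving 61% + 6% = 67%.
By spousal attribution (R2), Elif Nakamura is treated as owning Mateo Okafor's 48% interest in Granite Trust.
Chain via Ridgefield Industries Corp. → Harbor Energy Co. (R3): 67% × 68% × 33% = 15.0348% of Summit Media Ltd.
Chain via Granite Trust → Redpoint Foods Inc. (R3): 48% × 64% × 21% = 6.4512% of Summit Media Ltd.
Aggregating (R1): 15.0348% + 6.4512% = 21.486%.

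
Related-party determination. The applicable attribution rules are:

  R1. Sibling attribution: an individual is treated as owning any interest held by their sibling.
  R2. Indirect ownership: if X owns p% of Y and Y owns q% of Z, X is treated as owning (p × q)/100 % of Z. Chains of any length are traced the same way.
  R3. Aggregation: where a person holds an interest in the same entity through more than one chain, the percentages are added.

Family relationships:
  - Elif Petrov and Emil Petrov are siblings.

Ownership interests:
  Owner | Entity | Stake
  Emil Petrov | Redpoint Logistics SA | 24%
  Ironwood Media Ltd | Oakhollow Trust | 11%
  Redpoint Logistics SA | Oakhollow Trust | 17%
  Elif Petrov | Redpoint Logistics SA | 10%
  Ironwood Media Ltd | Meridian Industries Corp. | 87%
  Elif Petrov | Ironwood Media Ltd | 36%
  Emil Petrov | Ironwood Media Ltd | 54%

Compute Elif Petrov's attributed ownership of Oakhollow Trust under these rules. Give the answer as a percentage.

15.68%

By sibling attribution (R1), Elif Petrov is treated as also owning Emil Petrov's interest in Ironwood Media Ltd, giving 36% + 54% = 90%.
By sibling attribution (R1), Elif Petrov is treated as also owning Emil Petrov's interest in Redpoint Logistics SA, giving 10% + 24% = 34%.
Chain via Ironwood Media Ltd (R2): 90% × 11% = 9.9% of Oakhollow Trust.
Chain via Redpoint Logistics SA (R2): 34% × 17% = 5.78% of Oakhollow Trust.
Aggregating (R3): 9.9% + 5.78% = 15.68%.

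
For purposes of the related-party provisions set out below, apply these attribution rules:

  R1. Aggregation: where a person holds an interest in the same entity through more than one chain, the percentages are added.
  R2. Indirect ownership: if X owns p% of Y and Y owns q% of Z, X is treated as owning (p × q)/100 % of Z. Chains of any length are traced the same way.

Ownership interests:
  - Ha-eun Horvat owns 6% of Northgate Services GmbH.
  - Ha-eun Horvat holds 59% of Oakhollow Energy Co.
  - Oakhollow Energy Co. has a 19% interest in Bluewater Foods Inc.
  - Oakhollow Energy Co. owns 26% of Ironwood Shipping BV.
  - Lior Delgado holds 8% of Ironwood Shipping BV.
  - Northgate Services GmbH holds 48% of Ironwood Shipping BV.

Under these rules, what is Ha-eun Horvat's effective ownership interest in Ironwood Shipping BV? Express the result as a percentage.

Chain via Oakhollow Energy Co. (R2): 59% × 26% = 15.34% of Ironwood Shipping BV.
Chain via Northgate Services GmbH (R2): 6% × 48% = 2.88% of Ironwood Shipping BV.
Aggregating (R1): 15.34% + 2.88% = 18.22%.

18.22%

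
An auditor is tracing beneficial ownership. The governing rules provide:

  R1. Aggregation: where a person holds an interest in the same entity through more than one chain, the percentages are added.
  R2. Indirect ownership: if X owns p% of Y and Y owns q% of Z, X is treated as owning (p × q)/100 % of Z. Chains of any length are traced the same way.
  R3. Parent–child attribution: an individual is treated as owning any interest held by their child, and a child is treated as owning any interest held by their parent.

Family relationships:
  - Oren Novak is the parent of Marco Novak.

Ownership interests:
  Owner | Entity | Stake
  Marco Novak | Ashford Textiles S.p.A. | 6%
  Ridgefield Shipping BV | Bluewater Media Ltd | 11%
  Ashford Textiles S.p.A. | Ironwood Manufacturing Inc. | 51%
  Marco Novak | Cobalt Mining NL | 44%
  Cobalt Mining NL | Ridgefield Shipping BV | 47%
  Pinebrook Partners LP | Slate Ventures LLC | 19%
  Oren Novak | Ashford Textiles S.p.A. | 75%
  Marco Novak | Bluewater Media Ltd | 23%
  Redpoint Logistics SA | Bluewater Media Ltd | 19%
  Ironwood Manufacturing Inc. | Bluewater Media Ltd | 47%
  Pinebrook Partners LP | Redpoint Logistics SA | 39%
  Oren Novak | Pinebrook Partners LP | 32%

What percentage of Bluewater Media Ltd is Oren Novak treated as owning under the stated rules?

By parent–child attribution (R3), Oren Novak is treated as also owning Marco Novak's interest in Ashford Textiles S.p.A, giving 75% + 6% = 81%.
By parent–child attribution (R3), Oren Novak is treated as owning Marco Novak's 44% interest in Cobalt Mining NL.
By parent–child attribution (R3), Oren Novak is treated as owning Marco Novak's 23% interest in Bluewater Media Ltd.
Chain via Ashford Textiles S.p.A. → Ironwood Manufacturing Inc. (R2): 81% × 51% × 47% = 19.4157% of Bluewater Media Ltd.
Chain via Pinebrook Partners LP → Redpoint Logistics SA (R2): 32% × 39% × 19% = 2.3712% of Bluewater Media Ltd.
Chain via Cobalt Mining NL → Ridgefield Shipping BV (R2): 44% × 47% × 11% = 2.2748% of Bluewater Media Ltd.
Direct interest in Bluewater Media Ltd: 23%.
Aggregating (R1): 19.4157% + 2.3712% + 2.2748% + 23% = 47.0617%.

47.0617%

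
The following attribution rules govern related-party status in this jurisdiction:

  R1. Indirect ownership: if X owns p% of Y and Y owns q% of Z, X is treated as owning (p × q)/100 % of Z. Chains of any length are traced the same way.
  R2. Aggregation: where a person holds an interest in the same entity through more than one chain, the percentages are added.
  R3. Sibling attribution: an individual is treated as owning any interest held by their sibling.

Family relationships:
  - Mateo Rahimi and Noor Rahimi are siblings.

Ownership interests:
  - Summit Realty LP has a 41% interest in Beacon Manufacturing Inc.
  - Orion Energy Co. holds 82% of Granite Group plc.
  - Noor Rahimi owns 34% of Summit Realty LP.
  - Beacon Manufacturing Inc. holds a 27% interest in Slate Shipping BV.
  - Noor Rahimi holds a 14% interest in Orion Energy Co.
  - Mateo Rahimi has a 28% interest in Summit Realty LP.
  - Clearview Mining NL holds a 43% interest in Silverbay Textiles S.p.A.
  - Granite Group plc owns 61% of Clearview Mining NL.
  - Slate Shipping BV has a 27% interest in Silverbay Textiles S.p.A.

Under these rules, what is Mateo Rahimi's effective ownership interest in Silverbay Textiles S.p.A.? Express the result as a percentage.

By sibling attribution (R3), Mateo Rahimi is treated as also owning Noor Rahimi's interest in Summit Realty LP, giving 28% + 34% = 62%.
By sibling attribution (R3), Mateo Rahimi is treated as owning Noor Rahimi's 14% interest in Orion Energy Co.
Chain via Summit Realty LP → Beacon Manufacturing Inc. → Slate Shipping BV (R1): 62% × 41% × 27% × 27% = 1.853118% of Silverbay Textiles S.p.A.
Chain via Orion Energy Co. → Granite Group plc → Clearview Mining NL (R1): 14% × 82% × 61% × 43% = 3.011204% of Silverbay Textiles S.p.A.
Aggregating (R2): 1.853118% + 3.011204% = 4.864322%.

4.864322%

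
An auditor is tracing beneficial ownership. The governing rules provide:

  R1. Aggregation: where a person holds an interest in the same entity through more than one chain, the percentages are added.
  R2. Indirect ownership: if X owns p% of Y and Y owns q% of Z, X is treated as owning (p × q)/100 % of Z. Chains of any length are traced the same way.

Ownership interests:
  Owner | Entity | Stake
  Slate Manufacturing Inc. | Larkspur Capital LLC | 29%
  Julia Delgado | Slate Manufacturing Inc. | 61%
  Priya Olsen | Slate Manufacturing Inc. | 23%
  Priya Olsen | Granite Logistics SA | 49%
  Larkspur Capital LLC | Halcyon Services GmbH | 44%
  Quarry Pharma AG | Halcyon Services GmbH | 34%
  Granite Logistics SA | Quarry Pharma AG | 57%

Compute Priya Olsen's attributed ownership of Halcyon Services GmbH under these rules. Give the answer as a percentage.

12.431%

Chain via Slate Manufacturing Inc. → Larkspur Capital LLC (R2): 23% × 29% × 44% = 2.9348% of Halcyon Services GmbH.
Chain via Granite Logistics SA → Quarry Pharma AG (R2): 49% × 57% × 34% = 9.4962% of Halcyon Services GmbH.
Aggregating (R1): 2.9348% + 9.4962% = 12.431%.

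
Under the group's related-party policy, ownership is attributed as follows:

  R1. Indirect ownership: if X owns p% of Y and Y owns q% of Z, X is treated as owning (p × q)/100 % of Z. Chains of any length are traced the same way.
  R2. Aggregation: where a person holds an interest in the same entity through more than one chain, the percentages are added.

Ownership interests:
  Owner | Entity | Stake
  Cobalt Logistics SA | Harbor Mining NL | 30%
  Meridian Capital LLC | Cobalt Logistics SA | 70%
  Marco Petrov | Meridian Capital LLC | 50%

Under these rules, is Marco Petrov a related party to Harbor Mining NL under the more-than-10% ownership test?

Yes

Chain via Meridian Capital LLC → Cobalt Logistics SA (R1): 50% × 70% × 30% = 10.5% of Harbor Mining NL.
10.5% exceeds the 10% threshold, so Marco is a related party to Harbor Mining NL.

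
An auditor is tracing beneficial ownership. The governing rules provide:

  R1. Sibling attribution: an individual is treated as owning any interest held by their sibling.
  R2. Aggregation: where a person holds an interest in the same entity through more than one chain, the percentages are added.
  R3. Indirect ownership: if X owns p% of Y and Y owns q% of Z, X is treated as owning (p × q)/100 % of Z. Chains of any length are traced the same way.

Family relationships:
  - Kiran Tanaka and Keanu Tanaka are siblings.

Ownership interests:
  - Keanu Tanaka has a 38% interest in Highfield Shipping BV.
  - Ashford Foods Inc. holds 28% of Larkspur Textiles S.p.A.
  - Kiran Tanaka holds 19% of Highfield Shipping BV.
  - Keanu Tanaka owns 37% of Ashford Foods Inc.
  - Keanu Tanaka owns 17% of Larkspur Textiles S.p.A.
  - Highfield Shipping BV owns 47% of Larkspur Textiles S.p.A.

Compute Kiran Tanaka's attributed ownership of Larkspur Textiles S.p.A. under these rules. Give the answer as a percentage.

54.15%

By sibling attribution (R1), Kiran Tanaka is treated as also owning Keanu Tanaka's interest in Highfield Shipping BV, giving 19% + 38% = 57%.
By sibling attribution (R1), Kiran Tanaka is treated as owning Keanu Tanaka's 37% interest in Ashford Foods Inc.
By sibling attribution (R1), Kiran Tanaka is treated as owning Keanu Tanaka's 17% interest in Larkspur Textiles S.p.A.
Chain via Highfield Shipping BV (R3): 57% × 47% = 26.79% of Larkspur Textiles S.p.A.
Chain via Ashford Foods Inc. (R3): 37% × 28% = 10.36% of Larkspur Textiles S.p.A.
Direct interest in Larkspur Textiles S.p.A: 17%.
Aggregating (R2): 26.79% + 10.36% + 17% = 54.15%.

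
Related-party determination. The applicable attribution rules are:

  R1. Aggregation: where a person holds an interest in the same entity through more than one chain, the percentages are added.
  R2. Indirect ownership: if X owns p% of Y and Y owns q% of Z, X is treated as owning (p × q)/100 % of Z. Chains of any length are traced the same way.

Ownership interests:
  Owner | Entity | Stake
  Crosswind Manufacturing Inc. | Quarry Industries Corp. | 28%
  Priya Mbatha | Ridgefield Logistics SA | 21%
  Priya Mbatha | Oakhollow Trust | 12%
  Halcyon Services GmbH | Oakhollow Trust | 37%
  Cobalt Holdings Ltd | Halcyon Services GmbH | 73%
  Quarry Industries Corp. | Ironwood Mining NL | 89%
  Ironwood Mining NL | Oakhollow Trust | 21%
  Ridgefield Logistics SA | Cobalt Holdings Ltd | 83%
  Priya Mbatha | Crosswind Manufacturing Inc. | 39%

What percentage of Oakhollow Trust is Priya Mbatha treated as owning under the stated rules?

Chain via Ridgefield Logistics SA → Cobalt Holdings Ltd → Halcyon Services GmbH (R2): 21% × 83% × 73% × 37% = 4.707843% of Oakhollow Trust.
Chain via Crosswind Manufacturing Inc. → Quarry Industries Corp. → Ironwood Mining NL (R2): 39% × 28% × 89% × 21% = 2.040948% of Oakhollow Trust.
Direct interest in Oakhollow Trust: 12%.
Aggregating (R1): 4.707843% + 2.040948% + 12% = 18.748791%.

18.748791%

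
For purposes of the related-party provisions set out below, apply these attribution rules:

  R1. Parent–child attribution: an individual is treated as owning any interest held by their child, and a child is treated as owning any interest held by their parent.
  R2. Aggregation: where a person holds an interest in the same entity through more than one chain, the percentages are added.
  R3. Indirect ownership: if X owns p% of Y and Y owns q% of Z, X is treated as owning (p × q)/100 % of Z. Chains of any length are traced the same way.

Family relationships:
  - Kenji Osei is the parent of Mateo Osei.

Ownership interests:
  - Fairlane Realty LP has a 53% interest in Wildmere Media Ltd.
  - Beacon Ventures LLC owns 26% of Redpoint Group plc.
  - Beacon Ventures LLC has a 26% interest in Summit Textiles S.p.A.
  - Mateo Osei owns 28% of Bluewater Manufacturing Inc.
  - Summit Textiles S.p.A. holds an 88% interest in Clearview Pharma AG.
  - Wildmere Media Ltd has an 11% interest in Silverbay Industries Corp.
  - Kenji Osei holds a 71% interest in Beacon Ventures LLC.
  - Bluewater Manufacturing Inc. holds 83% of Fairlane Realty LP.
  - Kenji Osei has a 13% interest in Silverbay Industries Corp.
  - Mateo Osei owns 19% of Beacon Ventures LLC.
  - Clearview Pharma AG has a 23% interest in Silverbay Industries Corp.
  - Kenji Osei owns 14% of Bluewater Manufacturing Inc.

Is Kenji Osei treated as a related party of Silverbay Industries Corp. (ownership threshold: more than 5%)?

By parent–child attribution (R1), Kenji Osei is treated as also owning Mateo Osei's interest in Beacon Ventures LLC, giving 71% + 19% = 90%.
By parent–child attribution (R1), Kenji Osei is treated as also owning Mateo Osei's interest in Bluewater Manufacturing Inc, giving 14% + 28% = 42%.
Chain via Beacon Ventures LLC → Summit Textiles S.p.A. → Clearview Pharma AG (R3): 90% × 26% × 88% × 23% = 4.73616% of Silverbay Industries Corp.
Chain via Bluewater Manufacturing Inc. → Fairlane Realty LP → Wildmere Media Ltd (R3): 42% × 83% × 53% × 11% = 2.032338% of Silverbay Industries Corp.
Direct interest in Silverbay Industries Corp: 13%.
Aggregating (R2): 4.73616% + 2.032338% + 13% = 19.768498%.
19.768498% exceeds the 5% threshold, so Kenji is a related party to Silverbay Industries Corp.

Yes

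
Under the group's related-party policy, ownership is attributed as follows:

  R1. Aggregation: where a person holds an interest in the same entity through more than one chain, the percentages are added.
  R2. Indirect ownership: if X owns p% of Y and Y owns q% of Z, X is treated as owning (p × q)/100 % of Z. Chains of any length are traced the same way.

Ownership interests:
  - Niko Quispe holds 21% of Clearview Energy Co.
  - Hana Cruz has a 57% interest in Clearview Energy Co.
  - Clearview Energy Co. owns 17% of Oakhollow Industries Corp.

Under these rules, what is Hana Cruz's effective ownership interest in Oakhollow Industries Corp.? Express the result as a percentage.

9.69%

Chain via Clearview Energy Co. (R2): 57% × 17% = 9.69% of Oakhollow Industries Corp.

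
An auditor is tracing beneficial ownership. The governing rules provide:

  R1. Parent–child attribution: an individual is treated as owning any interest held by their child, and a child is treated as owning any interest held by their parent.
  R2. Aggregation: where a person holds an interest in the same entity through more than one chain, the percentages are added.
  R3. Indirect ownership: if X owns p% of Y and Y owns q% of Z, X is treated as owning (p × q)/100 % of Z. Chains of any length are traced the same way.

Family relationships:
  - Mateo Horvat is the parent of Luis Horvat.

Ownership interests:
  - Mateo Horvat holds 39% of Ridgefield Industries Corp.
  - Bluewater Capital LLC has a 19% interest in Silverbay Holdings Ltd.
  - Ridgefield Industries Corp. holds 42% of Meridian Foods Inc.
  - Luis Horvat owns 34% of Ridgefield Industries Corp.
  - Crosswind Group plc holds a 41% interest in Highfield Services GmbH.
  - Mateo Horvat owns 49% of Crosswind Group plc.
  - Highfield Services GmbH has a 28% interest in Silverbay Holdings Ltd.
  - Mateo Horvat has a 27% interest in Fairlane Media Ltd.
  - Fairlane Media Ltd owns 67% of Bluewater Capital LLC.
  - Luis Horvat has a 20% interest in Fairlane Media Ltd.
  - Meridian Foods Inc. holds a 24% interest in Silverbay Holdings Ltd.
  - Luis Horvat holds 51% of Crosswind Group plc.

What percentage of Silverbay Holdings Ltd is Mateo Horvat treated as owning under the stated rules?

24.8215%

By parent–child attribution (R1), Mateo Horvat is treated as also owning Luis Horvat's interest in Ridgefield Industries Corp, giving 39% + 34% = 73%.
By parent–child attribution (R1), Mateo Horvat is treated as also owning Luis Horvat's interest in Fairlane Media Ltd, giving 27% + 20% = 47%.
By parent–child attribution (R1), Mateo Horvat is treated as also owning Luis Horvat's interest in Crosswind Group plc, giving 49% + 51% = 100%.
Chain via Ridgefield Industries Corp. → Meridian Foods Inc. (R3): 73% × 42% × 24% = 7.3584% of Silverbay Holdings Ltd.
Chain via Fairlane Media Ltd → Bluewater Capital LLC (R3): 47% × 67% × 19% = 5.9831% of Silverbay Holdings Ltd.
Chain via Crosswind Group plc → Highfield Services GmbH (R3): 100% × 41% × 28% = 11.48% of Silverbay Holdings Ltd.
Aggregating (R2): 7.3584% + 5.9831% + 11.48% = 24.8215%.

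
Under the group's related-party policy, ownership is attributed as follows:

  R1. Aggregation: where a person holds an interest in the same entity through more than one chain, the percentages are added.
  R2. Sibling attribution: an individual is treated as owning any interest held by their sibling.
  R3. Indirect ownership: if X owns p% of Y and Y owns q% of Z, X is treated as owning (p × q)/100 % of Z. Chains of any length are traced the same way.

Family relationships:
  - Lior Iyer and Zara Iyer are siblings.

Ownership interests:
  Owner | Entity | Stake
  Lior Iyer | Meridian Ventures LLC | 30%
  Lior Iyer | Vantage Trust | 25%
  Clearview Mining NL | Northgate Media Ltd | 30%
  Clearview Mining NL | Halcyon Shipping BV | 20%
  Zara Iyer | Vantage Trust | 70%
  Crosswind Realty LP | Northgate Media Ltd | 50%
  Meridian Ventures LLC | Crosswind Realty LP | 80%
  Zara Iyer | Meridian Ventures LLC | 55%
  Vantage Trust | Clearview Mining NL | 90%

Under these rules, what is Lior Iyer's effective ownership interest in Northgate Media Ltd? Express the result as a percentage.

59.65%

By sibling attribution (R2), Lior Iyer is treated as also owning Zara Iyer's interest in Meridian Ventures LLC, giving 30% + 55% = 85%.
By sibling attribution (R2), Lior Iyer is treated as also owning Zara Iyer's interest in Vantage Trust, giving 25% + 70% = 95%.
Chain via Meridian Ventures LLC → Crosswind Realty LP (R3): 85% × 80% × 50% = 34% of Northgate Media Ltd.
Chain via Vantage Trust → Clearview Mining NL (R3): 95% × 90% × 30% = 25.65% of Northgate Media Ltd.
Aggregating (R1): 34% + 25.65% = 59.65%.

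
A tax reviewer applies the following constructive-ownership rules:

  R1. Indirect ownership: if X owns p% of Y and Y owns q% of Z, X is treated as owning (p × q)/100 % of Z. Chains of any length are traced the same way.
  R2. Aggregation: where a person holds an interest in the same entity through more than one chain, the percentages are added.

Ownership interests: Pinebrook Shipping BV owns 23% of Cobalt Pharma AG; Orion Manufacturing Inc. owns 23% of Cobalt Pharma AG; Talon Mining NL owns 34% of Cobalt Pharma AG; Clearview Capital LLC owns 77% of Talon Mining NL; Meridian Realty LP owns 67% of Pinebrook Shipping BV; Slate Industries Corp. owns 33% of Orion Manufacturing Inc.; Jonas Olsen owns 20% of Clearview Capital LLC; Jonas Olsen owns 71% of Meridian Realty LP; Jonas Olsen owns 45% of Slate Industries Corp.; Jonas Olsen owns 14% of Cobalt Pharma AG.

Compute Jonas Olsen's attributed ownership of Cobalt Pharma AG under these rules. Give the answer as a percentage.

Chain via Clearview Capital LLC → Talon Mining NL (R1): 20% × 77% × 34% = 5.236% of Cobalt Pharma AG.
Chain via Meridian Realty LP → Pinebrook Shipping BV (R1): 71% × 67% × 23% = 10.9411% of Cobalt Pharma AG.
Chain via Slate Industries Corp. → Orion Manufacturing Inc. (R1): 45% × 33% × 23% = 3.4155% of Cobalt Pharma AG.
Direct interest in Cobalt Pharma AG: 14%.
Aggregating (R2): 5.236% + 10.9411% + 3.4155% + 14% = 33.5926%.

33.5926%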